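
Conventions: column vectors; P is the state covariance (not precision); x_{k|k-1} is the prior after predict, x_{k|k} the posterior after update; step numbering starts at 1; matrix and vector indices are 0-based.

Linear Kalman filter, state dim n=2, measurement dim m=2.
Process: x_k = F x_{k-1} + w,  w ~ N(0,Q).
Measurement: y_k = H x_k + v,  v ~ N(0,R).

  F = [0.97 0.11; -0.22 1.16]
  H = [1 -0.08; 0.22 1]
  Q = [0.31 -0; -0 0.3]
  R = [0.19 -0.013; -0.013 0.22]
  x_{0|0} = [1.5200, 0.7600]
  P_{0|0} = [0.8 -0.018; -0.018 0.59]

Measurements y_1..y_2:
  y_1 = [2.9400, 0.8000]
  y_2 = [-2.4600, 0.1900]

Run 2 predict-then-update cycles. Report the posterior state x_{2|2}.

x_post = [-0.9307, 0.3065]

step 1: x^-=[1.5580, 0.5472]  P^-=[1.0660 -0.1153; -0.1153 1.1418]  S=[1.2818 0.0170; 0.0170 1.3627]  K=[0.8379 0.0771; -0.1720 0.8214]  nu=[1.4258, -0.0900]  x^+=[2.7457, 0.2280]  P^+=[0.1559 -0.0282; -0.0282 0.1892]
step 2: x^-=[2.6884, -0.3396]  P^-=[0.4530 -0.0402; -0.0402 0.5765]  S=[0.6531 0.0010; 0.0010 0.8007]  K=[0.6984 0.0733; -0.1333 0.7091]  nu=[-5.1755, -0.0619]  x^+=[-0.9307, 0.3065]  P^+=[0.1300 -0.0215; -0.0215 0.1625]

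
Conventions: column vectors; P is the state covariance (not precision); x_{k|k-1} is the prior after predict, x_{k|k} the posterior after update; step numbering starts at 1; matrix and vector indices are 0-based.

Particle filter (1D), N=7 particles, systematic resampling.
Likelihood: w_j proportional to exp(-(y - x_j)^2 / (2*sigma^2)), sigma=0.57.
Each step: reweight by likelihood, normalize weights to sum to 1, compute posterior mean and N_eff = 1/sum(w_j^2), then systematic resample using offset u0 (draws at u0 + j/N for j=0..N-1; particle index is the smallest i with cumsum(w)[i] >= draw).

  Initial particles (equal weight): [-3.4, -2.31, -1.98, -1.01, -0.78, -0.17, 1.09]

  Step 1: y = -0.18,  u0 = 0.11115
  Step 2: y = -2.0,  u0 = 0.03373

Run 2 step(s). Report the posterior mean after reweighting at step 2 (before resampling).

post_mean = -0.8714

step 1: w=[0.0000, 0.0005, 0.0034, 0.1721, 0.2856, 0.4969, 0.0415]  mean=-0.4436  Neff=2.7791  idx=[3, 4, 4, 5, 5, 5, 6]
step 2: w=[0.5017, 0.2295, 0.2295, 0.0131, 0.0131, 0.0131, 0.0000]  mean=-0.8714  Neff=2.7966  idx=[0, 0, 0, 0, 1, 2, 2]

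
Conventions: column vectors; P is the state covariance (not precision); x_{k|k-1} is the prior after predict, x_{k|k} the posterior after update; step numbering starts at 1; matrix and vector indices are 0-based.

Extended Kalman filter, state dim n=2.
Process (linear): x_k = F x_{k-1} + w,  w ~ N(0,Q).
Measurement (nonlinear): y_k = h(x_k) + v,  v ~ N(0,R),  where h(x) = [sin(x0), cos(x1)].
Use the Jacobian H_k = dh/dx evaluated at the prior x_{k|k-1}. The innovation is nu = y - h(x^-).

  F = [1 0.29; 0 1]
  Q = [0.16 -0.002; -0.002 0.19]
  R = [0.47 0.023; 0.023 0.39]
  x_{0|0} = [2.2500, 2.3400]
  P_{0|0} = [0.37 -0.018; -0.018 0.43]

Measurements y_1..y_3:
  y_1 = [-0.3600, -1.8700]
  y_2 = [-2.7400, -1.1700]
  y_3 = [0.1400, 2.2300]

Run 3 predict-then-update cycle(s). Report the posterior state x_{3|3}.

step 1: x^-=[2.9286, 2.3400]  P^-=[0.5557 0.1047; 0.1047 0.6200]  H_jac=[-0.9774 0.0000; 0.0000 -0.7185]  S=[1.0009 0.0965; 0.0965 0.7100]  K=[-0.5395 -0.0326; -0.0423 -0.6216]  nu=[-0.5714, -1.1744]  x^+=[3.2752, 3.0942]  P^+=[0.2602 0.0350; 0.0350 0.3388]
step 2: x^-=[4.1725, 3.0942]  P^-=[0.4690 0.1312; 0.1312 0.5288]  H_jac=[-0.5141 0.0000; 0.0000 -0.0474]  S=[0.5939 0.0262; 0.0262 0.3912]  K=[-0.4064 0.0113; -0.1111 -0.0566]  nu=[-1.8822, -0.1711]  x^+=[4.9355, 3.3130]  P^+=[0.3711 0.1041; 0.1041 0.5199]
step 3: x^-=[5.8963, 3.3130]  P^-=[0.6352 0.2528; 0.2528 0.7099]  H_jac=[0.9261 0.0000; 0.0000 0.1705]  S=[1.0147 0.0629; 0.0629 0.4106]  K=[0.5787 0.0163; 0.2145 0.2619]  nu=[0.5173, 3.2154]  x^+=[6.2481, 4.2660]  P^+=[0.2941 0.1154; 0.1154 0.6279]

x_post = [6.2481, 4.2660]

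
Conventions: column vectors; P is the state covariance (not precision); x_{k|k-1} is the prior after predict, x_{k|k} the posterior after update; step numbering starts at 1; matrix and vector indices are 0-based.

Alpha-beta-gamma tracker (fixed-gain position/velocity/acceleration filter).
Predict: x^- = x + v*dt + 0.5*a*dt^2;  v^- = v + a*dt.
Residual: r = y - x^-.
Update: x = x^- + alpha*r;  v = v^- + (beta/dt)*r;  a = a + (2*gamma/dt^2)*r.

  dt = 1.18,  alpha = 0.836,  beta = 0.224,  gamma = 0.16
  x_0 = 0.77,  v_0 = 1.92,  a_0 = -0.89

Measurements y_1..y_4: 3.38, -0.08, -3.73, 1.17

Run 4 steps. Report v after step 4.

v_post = -3.7085

step 1: x_pred=2.4160  r=0.9640  x^+=3.2219  v^+=1.0528  a^+=-0.6685
step 2: x_pred=3.9988  r=-4.0788  x^+=0.5889  v^+=-0.5103  a^+=-1.6058
step 3: x_pred=-1.1312  r=-2.5988  x^+=-3.3038  v^+=-2.8985  a^+=-2.2031
step 4: x_pred=-8.2578  r=9.4278  x^+=-0.3762  v^+=-3.7085  a^+=-0.0364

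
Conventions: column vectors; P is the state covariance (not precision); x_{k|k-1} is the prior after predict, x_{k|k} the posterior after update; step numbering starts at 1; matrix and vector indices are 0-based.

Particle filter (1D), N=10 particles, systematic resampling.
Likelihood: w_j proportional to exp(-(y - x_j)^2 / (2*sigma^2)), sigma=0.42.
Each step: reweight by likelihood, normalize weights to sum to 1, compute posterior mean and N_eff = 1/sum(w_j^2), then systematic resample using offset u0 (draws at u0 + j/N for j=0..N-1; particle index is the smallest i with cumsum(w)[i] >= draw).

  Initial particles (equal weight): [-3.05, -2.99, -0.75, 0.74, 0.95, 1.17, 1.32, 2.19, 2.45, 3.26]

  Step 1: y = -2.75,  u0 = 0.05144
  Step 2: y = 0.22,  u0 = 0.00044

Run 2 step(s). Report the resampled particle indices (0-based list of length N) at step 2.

resampled_idx = [0, 2, 4, 5, 6, 6, 7, 8, 8, 9]

step 1: w=[0.4771, 0.5229, 0.0000, 0.0000, 0.0000, 0.0000, 0.0000, 0.0000, 0.0000, 0.0000]  mean=-3.0186  Neff=1.9958  idx=[0, 0, 0, 0, 0, 1, 1, 1, 1, 1]
step 2: w=[0.0499, 0.0499, 0.0499, 0.0499, 0.0499, 0.1501, 0.1501, 0.1501, 0.1501, 0.1501]  mean=-3.0050  Neff=7.9918  idx=[0, 2, 4, 5, 6, 6, 7, 8, 8, 9]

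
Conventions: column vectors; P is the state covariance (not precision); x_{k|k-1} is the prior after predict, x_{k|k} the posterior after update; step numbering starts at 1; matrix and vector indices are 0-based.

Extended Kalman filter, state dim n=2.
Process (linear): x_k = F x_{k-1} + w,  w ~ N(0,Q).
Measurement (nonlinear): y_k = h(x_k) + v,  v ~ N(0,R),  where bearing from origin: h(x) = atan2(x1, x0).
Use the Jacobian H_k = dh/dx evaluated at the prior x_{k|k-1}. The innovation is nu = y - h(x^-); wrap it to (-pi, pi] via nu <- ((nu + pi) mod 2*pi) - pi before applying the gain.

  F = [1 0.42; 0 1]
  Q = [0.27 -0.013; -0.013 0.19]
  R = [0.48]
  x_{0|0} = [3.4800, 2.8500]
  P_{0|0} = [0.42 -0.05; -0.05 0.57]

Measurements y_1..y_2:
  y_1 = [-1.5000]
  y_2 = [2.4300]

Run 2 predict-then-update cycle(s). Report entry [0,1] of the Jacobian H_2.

H_jac[0,1] = 0.1452

step 1: x^-=[4.6770, 2.8500]  P^-=[0.7485 0.1764; 0.1764 0.7600]  H_jac=[-0.0950 0.1559]  S=[0.5000]  K=[-0.0872; 0.2035]  nu=[-2.0473]  x^+=[4.8556, 2.4334]  P^+=[0.7447 0.1853; 0.1853 0.7393]
step 2: x^-=[5.8776, 2.4334]  P^-=[1.3008 0.4828; 0.4828 0.9293]  H_jac=[-0.0601 0.1452]  S=[0.4959]  K=[-0.0163; 0.2136]  nu=[2.0375]  x^+=[5.8443, 2.8687]  P^+=[1.3007 0.4845; 0.4845 0.9067]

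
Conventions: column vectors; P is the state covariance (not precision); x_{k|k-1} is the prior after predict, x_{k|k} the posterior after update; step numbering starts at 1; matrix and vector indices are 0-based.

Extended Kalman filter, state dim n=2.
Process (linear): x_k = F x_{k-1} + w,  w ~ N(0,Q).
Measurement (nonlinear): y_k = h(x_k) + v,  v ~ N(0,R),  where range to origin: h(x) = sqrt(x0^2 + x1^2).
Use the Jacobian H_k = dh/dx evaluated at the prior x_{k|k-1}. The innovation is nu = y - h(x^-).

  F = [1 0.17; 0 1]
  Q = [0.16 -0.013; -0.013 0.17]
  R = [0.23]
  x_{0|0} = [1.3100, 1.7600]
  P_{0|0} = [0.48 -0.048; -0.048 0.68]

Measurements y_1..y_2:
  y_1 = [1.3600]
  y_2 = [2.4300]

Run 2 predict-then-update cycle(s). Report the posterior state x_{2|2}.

x_post = [1.6552, 1.3846]

step 1: x^-=[1.6092, 1.7600]  P^-=[0.6433 0.0546; 0.0546 0.8500]  H_jac=[0.6748 0.7380]  S=[1.0403]  K=[0.4560; 0.6384]  nu=[-1.0248]  x^+=[1.1419, 1.1057]  P^+=[0.4270 -0.2483; -0.2483 0.4260]
step 2: x^-=[1.3298, 1.1057]  P^-=[0.5149 -0.1889; -0.1889 0.5960]  H_jac=[0.7689 0.6393]  S=[0.5923]  K=[0.4645; 0.3981]  nu=[0.7005]  x^+=[1.6552, 1.3846]  P^+=[0.3871 -0.2984; -0.2984 0.5021]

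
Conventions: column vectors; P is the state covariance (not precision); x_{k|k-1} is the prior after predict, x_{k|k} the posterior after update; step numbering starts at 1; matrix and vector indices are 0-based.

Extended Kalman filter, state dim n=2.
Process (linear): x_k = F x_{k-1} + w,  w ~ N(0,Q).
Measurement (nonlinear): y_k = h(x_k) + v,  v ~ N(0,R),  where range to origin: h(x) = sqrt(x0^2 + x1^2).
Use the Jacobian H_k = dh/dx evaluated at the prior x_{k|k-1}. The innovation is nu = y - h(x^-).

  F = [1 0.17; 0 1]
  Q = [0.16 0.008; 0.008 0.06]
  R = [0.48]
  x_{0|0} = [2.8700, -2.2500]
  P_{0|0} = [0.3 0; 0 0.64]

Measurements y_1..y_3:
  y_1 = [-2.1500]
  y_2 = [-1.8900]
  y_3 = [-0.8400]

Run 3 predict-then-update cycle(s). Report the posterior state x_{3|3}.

step 1: x^-=[2.4875, -2.2500]  P^-=[0.4785 0.1168; 0.1168 0.7000]  H_jac=[0.7416 -0.6708]  S=[0.9420]  K=[0.2936; -0.4065]  nu=[-5.5041]  x^+=[0.8718, -0.0123]  P^+=[0.3973 0.2292; 0.2292 0.5443]
step 2: x^-=[0.8697, -0.0123]  P^-=[0.6510 0.3297; 0.3297 0.6043]  H_jac=[0.9999 -0.0142]  S=[1.1216]  K=[0.5762; 0.2863]  nu=[-2.7597]  x^+=[-0.7204, -0.8025]  P^+=[0.2786 0.1447; 0.1447 0.5124]
step 3: x^-=[-0.8568, -0.8025]  P^-=[0.5026 0.2398; 0.2398 0.5724]  H_jac=[-0.7299 -0.6836]  S=[1.2545]  K=[-0.4231; -0.4514]  nu=[-2.0140]  x^+=[-0.0047, 0.1066]  P^+=[0.2781 0.0002; 0.0002 0.3167]

x_post = [-0.0047, 0.1066]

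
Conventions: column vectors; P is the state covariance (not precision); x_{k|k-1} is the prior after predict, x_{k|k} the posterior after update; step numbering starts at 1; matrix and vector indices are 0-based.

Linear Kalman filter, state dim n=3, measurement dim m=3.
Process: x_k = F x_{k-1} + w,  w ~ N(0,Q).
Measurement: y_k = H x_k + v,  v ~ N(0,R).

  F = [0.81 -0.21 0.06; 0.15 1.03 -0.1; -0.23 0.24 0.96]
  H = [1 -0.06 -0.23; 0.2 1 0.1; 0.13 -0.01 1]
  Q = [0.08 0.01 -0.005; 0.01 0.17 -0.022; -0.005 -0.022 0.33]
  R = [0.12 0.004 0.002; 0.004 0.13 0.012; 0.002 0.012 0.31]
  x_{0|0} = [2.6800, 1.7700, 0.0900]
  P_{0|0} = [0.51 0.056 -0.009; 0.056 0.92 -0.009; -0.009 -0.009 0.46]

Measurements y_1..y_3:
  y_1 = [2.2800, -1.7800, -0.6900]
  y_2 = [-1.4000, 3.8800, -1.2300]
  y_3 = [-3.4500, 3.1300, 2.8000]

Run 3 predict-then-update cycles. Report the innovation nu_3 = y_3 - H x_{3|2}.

innov = [-2.7927, 0.5906, 3.0653]

step 1: x^-=[1.8045, 2.2161, -0.1052]  P^-=[0.4371 -0.0849 -0.1115; -0.0849 1.1815 0.1222; -0.1115 0.1222 0.8276]  S=[0.6700 -0.1173 -0.2445; -0.1173 1.3233 0.1818; -0.2445 0.1818 1.1138]  K=[0.7456 0.0447 0.1080; -0.1516 0.8881 -0.0890; -0.2092 0.0263 0.6787]  nu=[0.5843, -4.3465, -0.7972]  x^+=[1.9597, -1.6614, -0.8827]  P^+=[0.0945 -0.0111 0.0231; -0.0111 0.1175 -0.0146; 0.0231 -0.0146 0.2071]
step 2: x^-=[1.8833, -1.3290, -1.6969]  P^-=[0.1543 -0.0170 0.0011; -0.0170 0.2977 -0.0241; 0.0011 -0.0241 0.5169]  S=[0.3036 -0.0059 -0.0939; -0.0059 0.4275 0.0387; -0.0939 0.0387 0.8304]  K=[0.5378 0.0325 0.0850; -0.1077 0.6885 -0.0795; -0.1974 0.0080 0.6003]  nu=[-3.7533, 5.0021, 0.2087]  x^+=[0.0452, 2.5026, -0.7908]  P^+=[0.0687 -0.0082 0.0188; -0.0082 0.0912 -0.0146; 0.0188 -0.0146 0.1832]
step 3: x^-=[-0.5364, 2.6636, -0.1689]  P^-=[0.1347 -0.0117 0.0033; -0.0117 0.2701 -0.0287; 0.0033 -0.0287 0.4936]  S=[0.2809 -0.0012 -0.0888; -0.0012 0.4001 0.0327; -0.0888 0.0327 0.8073]  K=[0.5049 0.0340 0.0800; -0.0977 0.6681 -0.0786; -0.1998 0.0044 0.5901]  nu=[-2.7927, 0.5906, 3.0653]  x^+=[-1.6808, 3.0901, 2.2004]  P^+=[0.0645 -0.0073 0.0178; -0.0073 0.0884 -0.0147; 0.0178 -0.0147 0.1801]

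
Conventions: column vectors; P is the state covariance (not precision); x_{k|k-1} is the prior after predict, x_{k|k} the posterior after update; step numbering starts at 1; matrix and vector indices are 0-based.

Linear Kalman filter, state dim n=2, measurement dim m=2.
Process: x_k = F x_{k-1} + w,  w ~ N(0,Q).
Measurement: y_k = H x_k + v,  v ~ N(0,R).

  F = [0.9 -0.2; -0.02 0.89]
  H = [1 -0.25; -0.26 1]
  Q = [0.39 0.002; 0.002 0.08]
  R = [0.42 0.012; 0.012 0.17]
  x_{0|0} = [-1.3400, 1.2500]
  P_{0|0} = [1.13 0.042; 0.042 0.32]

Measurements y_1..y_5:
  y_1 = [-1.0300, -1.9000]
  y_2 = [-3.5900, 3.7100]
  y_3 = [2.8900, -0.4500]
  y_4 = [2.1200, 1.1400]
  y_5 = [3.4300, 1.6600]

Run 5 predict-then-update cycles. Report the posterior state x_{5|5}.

x_post = [2.3203, 1.3703]

step 1: x^-=[-1.4560, 1.1393]  P^-=[1.3030 -0.0415; -0.0415 0.3324]  S=[1.7645 -0.4541; -0.4541 0.6121]  K=[0.7223 -0.0854; 0.0911 0.6283]  nu=[0.7108, -3.4179]  x^+=[-0.6507, -0.9434]  P^+=[0.3218 0.0778; 0.0778 0.1281]
step 2: x^-=[-0.3969, -0.8266]  P^-=[0.6278 0.0360; 0.0360 0.1789]  S=[1.0409 -0.1575; -0.1575 0.3725]  K=[0.5799 -0.0961; 0.0647 0.4823]  nu=[-3.3997, 4.4334]  x^+=[-2.7946, 1.0917]  P^+=[0.2567 0.0574; 0.0574 0.0977]
step 3: x^-=[-2.7335, 1.0275]  P^-=[0.5812 0.0262; 0.0262 0.1554]  S=[0.9978 -0.1501; -0.1501 0.3511]  K=[0.5583 -0.1172; 0.0545 0.4466]  nu=[5.8803, -2.1882]  x^+=[0.8059, 0.3705]  P^+=[0.2457 0.0507; 0.0507 0.0897]
step 4: x^-=[0.6512, 0.3137]  P^-=[0.5744 0.0224; 0.0224 0.1494]  S=[0.9925 -0.1508; -0.1508 0.3466]  K=[0.5541 -0.1252; 0.0513 0.4366]  nu=[1.5472, 0.9956]  x^+=[1.3838, 0.8277]  P^+=[0.2434 0.0486; 0.0486 0.0875]
step 5: x^-=[1.0799, 0.7089]  P^-=[0.5731 0.0212; 0.0212 0.1477]  S=[0.9917 -0.1513; -0.1513 0.3454]  K=[0.5531 -0.1277; 0.0503 0.4336]  nu=[2.5273, 1.2318]  x^+=[2.3203, 1.3703]  P^+=[0.2428 0.0480; 0.0480 0.0868]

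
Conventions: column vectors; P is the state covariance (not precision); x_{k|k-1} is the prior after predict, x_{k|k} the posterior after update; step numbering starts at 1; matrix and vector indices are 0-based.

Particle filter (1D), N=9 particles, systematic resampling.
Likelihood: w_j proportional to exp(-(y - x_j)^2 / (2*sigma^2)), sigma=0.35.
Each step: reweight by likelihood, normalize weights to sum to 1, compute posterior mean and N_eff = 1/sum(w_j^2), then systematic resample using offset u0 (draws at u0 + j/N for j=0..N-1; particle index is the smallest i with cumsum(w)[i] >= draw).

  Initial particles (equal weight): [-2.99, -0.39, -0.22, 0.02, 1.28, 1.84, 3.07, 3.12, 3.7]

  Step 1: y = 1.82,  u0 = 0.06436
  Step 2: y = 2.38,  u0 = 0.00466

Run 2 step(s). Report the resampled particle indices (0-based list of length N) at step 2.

step 1: w=[0.0000, 0.0000, 0.0000, 0.0000, 0.2330, 0.7649, 0.0013, 0.0008, 0.0000]  mean=1.7121  Neff=1.5640  idx=[4, 4, 5, 5, 5, 5, 5, 5, 5]
step 2: w=[0.0033, 0.0033, 0.1419, 0.1419, 0.1419, 0.1419, 0.1419, 0.1419, 0.1419]  mean=1.8363  Neff=7.0934  idx=[1, 2, 3, 4, 5, 5, 6, 7, 8]

resampled_idx = [1, 2, 3, 4, 5, 5, 6, 7, 8]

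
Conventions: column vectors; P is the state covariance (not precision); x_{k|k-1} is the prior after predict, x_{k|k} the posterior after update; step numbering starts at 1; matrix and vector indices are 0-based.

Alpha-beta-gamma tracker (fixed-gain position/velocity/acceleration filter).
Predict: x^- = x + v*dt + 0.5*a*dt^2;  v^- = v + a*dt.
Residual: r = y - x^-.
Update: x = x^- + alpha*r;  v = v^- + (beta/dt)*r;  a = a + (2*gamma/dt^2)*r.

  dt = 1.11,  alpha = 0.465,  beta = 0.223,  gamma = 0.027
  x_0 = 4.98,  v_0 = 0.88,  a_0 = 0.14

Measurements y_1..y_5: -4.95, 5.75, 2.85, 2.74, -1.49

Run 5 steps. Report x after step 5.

x_post = 0.5516

step 1: x_pred=6.0430  r=-10.9930  x^+=0.9313  v^+=-1.1731  a^+=-0.3418
step 2: x_pred=-0.5814  r=6.3314  x^+=2.3627  v^+=-0.2805  a^+=-0.0643
step 3: x_pred=2.0117  r=0.8383  x^+=2.4015  v^+=-0.1835  a^+=-0.0276
step 4: x_pred=2.1809  r=0.5591  x^+=2.4409  v^+=-0.1017  a^+=-0.0031
step 5: x_pred=2.3260  r=-3.8160  x^+=0.5516  v^+=-0.8718  a^+=-0.1703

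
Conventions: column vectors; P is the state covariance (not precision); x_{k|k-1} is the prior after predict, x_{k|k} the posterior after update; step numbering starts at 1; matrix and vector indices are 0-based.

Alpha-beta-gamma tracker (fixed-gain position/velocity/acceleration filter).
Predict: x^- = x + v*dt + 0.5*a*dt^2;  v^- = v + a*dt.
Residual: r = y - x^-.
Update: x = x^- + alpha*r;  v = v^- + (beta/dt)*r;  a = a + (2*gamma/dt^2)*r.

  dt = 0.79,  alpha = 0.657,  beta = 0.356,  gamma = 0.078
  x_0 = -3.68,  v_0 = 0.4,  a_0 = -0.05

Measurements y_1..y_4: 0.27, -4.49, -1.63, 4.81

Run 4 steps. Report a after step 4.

a_post = 1.4077

step 1: x_pred=-3.3796  r=3.6496  x^+=-0.9818  v^+=2.0051  a^+=0.8623
step 2: x_pred=0.8713  r=-5.3613  x^+=-2.6511  v^+=0.2703  a^+=-0.4779
step 3: x_pred=-2.5866  r=0.9566  x^+=-1.9581  v^+=0.3239  a^+=-0.2387
step 4: x_pred=-1.7767  r=6.5867  x^+=2.5508  v^+=3.1035  a^+=1.4077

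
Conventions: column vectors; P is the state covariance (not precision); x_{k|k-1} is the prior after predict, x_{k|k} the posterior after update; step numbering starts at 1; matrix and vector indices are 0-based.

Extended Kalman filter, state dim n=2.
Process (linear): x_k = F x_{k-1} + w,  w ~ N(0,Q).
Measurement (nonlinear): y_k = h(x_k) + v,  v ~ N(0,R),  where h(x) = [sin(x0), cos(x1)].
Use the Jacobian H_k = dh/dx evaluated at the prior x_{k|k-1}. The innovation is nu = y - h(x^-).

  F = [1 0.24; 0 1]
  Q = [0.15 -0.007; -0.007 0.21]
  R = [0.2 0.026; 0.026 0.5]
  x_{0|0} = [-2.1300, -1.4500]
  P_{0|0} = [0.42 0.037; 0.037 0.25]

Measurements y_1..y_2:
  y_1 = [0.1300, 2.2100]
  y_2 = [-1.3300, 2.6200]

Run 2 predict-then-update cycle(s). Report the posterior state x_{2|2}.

x_post = [-2.1845, 0.2415]

step 1: x^-=[-2.4780, -1.4500]  P^-=[0.6022 0.0900; 0.0900 0.4600]  H_jac=[-0.7878 0.0000; 0.0000 0.9927]  S=[0.5737 -0.0444; -0.0444 0.9533]  K=[-0.8226 0.0554; -0.0868 0.4750]  nu=[0.7460, 2.0895]  x^+=[-2.9758, -0.5223]  P^+=[0.2070 0.0064; 0.0064 0.2370]
step 2: x^-=[-3.1012, -0.5223]  P^-=[0.3737 0.0562; 0.0562 0.4470]  H_jac=[-0.9992 0.0000; 0.0000 0.4989]  S=[0.5731 -0.0020; -0.0020 0.6113]  K=[-0.6514 0.0437; -0.0968 0.3645]  nu=[-1.2896, 1.7533]  x^+=[-2.1845, 0.2415]  P^+=[0.1292 0.0099; 0.0099 0.3602]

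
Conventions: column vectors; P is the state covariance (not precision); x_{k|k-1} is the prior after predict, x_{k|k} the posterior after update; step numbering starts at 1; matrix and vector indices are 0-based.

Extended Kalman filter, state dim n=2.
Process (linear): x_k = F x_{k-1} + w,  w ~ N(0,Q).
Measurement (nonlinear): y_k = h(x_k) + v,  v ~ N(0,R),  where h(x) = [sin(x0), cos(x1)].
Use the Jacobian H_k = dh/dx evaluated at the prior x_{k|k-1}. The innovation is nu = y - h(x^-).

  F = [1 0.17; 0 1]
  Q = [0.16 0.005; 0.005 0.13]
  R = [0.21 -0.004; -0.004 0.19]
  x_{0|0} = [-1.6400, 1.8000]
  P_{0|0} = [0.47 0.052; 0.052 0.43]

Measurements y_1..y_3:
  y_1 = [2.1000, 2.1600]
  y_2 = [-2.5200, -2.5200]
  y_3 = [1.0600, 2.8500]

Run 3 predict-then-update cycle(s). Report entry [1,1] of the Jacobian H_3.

step 1: x^-=[-1.3340, 1.8000]  P^-=[0.6601 0.1301; 0.1301 0.5600]  H_jac=[0.2346 0.0000; 0.0000 -0.9738]  S=[0.2463 -0.0337; -0.0337 0.7211]  K=[0.6085 -0.1472; 0.0205 -0.7553]  nu=[3.0721, 2.3872]  x^+=[0.1838, 0.0598]  P^+=[0.5472 0.0312; 0.0312 0.1475]
step 2: x^-=[0.1940, 0.0598]  P^-=[0.7221 0.0613; 0.0613 0.2775]  H_jac=[0.9812 0.0000; 0.0000 -0.0598]  S=[0.9053 -0.0076; -0.0076 0.1910]  K=[0.7828 0.0119; 0.0657 -0.0843]  nu=[-2.7128, -3.5182]  x^+=[-1.9716, 0.1780]  P^+=[0.1675 0.0144; 0.0144 0.2721]
step 3: x^-=[-1.9414, 0.1780]  P^-=[0.3402 0.0657; 0.0657 0.4021]  H_jac=[-0.3621 0.0000; 0.0000 -0.1770]  S=[0.2546 0.0002; 0.0002 0.2026]  K=[-0.4839 -0.0569; -0.0931 -0.3513]  nu=[1.9921, 1.8658]  x^+=[-3.0114, -0.6629]  P^+=[0.2800 0.0501; 0.0501 0.3749]

H_jac[1,1] = -0.1770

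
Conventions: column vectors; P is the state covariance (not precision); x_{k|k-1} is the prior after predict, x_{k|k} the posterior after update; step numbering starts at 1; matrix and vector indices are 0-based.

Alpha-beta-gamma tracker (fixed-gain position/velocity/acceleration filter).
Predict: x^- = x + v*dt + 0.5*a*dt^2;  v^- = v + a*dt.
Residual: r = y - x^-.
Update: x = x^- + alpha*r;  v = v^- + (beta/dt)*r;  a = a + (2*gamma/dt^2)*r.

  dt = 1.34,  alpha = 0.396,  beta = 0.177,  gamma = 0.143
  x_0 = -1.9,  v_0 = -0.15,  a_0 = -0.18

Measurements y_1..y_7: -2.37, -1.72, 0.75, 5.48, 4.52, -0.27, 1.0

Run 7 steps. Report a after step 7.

a_post = -2.1744

step 1: x_pred=-2.2626  r=-0.1074  x^+=-2.3051  v^+=-0.4054  a^+=-0.1971
step 2: x_pred=-3.0253  r=1.3053  x^+=-2.5084  v^+=-0.4971  a^+=0.0108
step 3: x_pred=-3.1648  r=3.9148  x^+=-1.6145  v^+=0.0345  a^+=0.6343
step 4: x_pred=-0.9988  r=6.4788  x^+=1.5668  v^+=1.7403  a^+=1.6663
step 5: x_pred=5.3948  r=-0.8748  x^+=5.0484  v^+=3.8576  a^+=1.5269
step 6: x_pred=11.5884  r=-11.8584  x^+=6.8925  v^+=4.3373  a^+=-0.3618
step 7: x_pred=12.3796  r=-11.3796  x^+=7.8733  v^+=2.3493  a^+=-2.1744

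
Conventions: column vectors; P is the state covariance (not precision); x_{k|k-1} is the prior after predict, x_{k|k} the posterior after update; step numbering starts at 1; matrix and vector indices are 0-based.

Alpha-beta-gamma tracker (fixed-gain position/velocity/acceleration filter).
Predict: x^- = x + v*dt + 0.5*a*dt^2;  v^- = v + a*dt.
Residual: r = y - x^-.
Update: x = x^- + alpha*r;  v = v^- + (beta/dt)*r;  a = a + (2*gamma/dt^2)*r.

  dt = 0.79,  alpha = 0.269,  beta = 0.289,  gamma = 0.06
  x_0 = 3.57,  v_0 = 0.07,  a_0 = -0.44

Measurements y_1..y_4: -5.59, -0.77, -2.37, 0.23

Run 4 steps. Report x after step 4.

x_post = -6.7562

step 1: x_pred=3.4880  r=-9.0780  x^+=1.0460  v^+=-3.5985  a^+=-2.1855
step 2: x_pred=-2.4788  r=1.7088  x^+=-2.0191  v^+=-4.7000  a^+=-1.8569
step 3: x_pred=-6.3116  r=3.9416  x^+=-5.2513  v^+=-4.7250  a^+=-1.0991
step 4: x_pred=-9.3270  r=9.5570  x^+=-6.7562  v^+=-2.0971  a^+=0.7385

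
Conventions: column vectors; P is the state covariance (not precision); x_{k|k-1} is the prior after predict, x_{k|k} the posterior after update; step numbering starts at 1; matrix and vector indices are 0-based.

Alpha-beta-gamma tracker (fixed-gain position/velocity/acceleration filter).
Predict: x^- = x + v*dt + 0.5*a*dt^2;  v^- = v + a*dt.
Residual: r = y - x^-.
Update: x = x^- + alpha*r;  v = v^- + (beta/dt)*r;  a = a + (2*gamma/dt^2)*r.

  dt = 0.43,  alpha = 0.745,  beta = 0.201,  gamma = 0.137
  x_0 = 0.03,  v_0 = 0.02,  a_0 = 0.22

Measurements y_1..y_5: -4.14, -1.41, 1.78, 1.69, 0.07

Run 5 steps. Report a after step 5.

step 1: x_pred=0.0589  r=-4.1989  x^+=-3.0693  v^+=-1.8482  a^+=-6.0023
step 2: x_pred=-4.4189  r=3.0089  x^+=-2.1773  v^+=-3.0227  a^+=-1.5435
step 3: x_pred=-3.6197  r=5.3997  x^+=0.4031  v^+=-1.1623  a^+=6.4582
step 4: x_pred=0.5003  r=1.1897  x^+=1.3866  v^+=2.1708  a^+=8.2212
step 5: x_pred=3.0801  r=-3.0101  x^+=0.8376  v^+=4.2989  a^+=3.7605

a_post = 3.7605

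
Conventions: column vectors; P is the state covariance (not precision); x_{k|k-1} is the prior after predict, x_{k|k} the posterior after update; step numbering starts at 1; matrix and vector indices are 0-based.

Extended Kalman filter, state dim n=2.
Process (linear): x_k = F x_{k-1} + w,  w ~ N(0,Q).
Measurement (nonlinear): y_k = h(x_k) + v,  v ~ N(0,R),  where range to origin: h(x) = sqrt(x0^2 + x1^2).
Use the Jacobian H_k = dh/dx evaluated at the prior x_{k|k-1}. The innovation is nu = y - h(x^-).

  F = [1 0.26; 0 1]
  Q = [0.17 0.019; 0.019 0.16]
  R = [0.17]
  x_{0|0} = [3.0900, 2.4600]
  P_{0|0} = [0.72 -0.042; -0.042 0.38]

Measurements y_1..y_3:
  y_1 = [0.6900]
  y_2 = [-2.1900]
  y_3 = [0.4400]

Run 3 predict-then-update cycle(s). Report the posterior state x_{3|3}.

x_post = [-0.4750, -0.5524]

step 1: x^-=[3.7296, 2.4600]  P^-=[0.8938 0.0758; 0.0758 0.5400]  H_jac=[0.8348 0.5506]  S=[1.0263]  K=[0.7677; 0.3514]  nu=[-3.7778]  x^+=[0.8292, 1.1326]  P^+=[0.2890 -0.2010; -0.2010 0.4133]
step 2: x^-=[1.1237, 1.1326]  P^-=[0.3824 -0.0746; -0.0746 0.5733]  H_jac=[0.7043 0.7099]  S=[0.5740]  K=[0.3769; 0.6175]  nu=[-3.7854]  x^+=[-0.3031, -1.2049]  P^+=[0.3008 -0.2082; -0.2082 0.3544]
step 3: x^-=[-0.6164, -1.2049]  P^-=[0.3865 -0.0970; -0.0970 0.5144]  H_jac=[-0.4554 -0.8903]  S=[0.5792]  K=[-0.1548; -0.7144]  nu=[-0.9134]  x^+=[-0.4750, -0.5524]  P^+=[0.3726 -0.1611; -0.1611 0.2188]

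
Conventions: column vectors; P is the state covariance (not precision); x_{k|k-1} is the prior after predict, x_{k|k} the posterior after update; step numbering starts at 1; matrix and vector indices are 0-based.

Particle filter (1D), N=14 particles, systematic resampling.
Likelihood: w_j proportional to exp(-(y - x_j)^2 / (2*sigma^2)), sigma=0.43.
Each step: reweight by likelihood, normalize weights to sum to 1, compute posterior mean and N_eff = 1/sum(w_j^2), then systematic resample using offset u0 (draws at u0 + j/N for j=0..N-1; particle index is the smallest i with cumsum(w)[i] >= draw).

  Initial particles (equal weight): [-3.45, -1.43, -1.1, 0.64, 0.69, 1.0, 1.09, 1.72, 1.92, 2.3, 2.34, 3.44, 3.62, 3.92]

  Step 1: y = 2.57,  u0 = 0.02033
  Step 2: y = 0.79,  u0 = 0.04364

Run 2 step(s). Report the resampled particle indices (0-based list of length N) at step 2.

resampled_idx = [0, 0, 0, 0, 0, 0, 0, 1, 1, 1, 2, 2, 3, 9]

step 1: w=[0.0000, 0.0000, 0.0000, 0.0000, 0.0000, 0.0005, 0.0011, 0.0606, 0.1363, 0.3509, 0.3704, 0.0552, 0.0217, 0.0031]  mean=2.3223  Neff=3.4945  idx=[7, 8, 8, 9, 9, 9, 9, 9, 10, 10, 10, 10, 10, 11]
step 2: w=[0.5424, 0.1780, 0.1780, 0.0118, 0.0118, 0.0118, 0.0118, 0.0118, 0.0085, 0.0085, 0.0085, 0.0085, 0.0085, 0.0000]  mean=1.8518  Neff=2.7878  idx=[0, 0, 0, 0, 0, 0, 0, 1, 1, 1, 2, 2, 3, 9]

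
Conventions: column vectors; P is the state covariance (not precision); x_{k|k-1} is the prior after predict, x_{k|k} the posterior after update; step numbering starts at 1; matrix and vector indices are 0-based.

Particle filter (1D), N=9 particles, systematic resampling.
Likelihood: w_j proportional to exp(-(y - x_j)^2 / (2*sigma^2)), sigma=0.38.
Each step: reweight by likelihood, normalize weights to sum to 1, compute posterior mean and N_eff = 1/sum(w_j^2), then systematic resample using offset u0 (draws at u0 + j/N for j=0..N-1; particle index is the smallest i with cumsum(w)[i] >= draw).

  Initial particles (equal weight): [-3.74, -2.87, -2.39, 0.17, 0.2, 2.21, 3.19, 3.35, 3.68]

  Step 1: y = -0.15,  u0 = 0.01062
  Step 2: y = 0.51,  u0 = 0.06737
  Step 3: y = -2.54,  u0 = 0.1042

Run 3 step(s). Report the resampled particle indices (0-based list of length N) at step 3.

step 1: w=[0.0000, 0.0000, 0.0000, 0.5174, 0.4826, 0.0000, 0.0000, 0.0000, 0.0000]  mean=0.1845  Neff=1.9976  idx=[3, 3, 3, 3, 3, 4, 4, 4, 4]
step 2: w=[0.1078, 0.1078, 0.1078, 0.1078, 0.1078, 0.1153, 0.1153, 0.1153, 0.1153]  mean=0.1838  Neff=8.9898  idx=[0, 1, 2, 3, 4, 5, 6, 7, 8]
step 3: w=[0.1375, 0.1375, 0.1375, 0.1375, 0.1375, 0.0781, 0.0781, 0.0781, 0.0781]  mean=0.1794  Neff=8.4057  idx=[0, 1, 2, 3, 3, 4, 6, 7, 8]

resampled_idx = [0, 1, 2, 3, 3, 4, 6, 7, 8]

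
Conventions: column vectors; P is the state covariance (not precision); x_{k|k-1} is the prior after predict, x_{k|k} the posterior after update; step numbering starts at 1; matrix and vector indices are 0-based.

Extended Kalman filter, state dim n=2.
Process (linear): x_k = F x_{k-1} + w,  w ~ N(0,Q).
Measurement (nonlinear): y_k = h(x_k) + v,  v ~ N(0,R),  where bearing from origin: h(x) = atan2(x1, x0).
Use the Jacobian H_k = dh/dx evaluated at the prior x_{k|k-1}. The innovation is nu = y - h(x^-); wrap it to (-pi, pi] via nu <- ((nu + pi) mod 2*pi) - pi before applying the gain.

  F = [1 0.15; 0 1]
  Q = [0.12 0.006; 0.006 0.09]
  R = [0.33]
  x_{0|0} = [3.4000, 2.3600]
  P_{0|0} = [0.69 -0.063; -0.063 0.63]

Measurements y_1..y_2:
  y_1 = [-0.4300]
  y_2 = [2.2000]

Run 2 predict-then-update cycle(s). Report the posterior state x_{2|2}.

step 1: x^-=[3.7540, 2.3600]  P^-=[0.8053 0.0375; 0.0375 0.7200]  H_jac=[-0.1200 0.1909]  S=[0.3661]  K=[-0.2444; 0.3632]  nu=[-0.9912]  x^+=[3.9963, 2.0000]  P^+=[0.7834 0.0700; 0.0700 0.6717]
step 2: x^-=[4.2963, 2.0000]  P^-=[0.9395 0.1768; 0.1768 0.7617]  H_jac=[-0.0891 0.1913]  S=[0.3593]  K=[-0.1388; 0.3617]  nu=[1.7643]  x^+=[4.0515, 2.6382]  P^+=[0.9326 0.1948; 0.1948 0.7147]

x_post = [4.0515, 2.6382]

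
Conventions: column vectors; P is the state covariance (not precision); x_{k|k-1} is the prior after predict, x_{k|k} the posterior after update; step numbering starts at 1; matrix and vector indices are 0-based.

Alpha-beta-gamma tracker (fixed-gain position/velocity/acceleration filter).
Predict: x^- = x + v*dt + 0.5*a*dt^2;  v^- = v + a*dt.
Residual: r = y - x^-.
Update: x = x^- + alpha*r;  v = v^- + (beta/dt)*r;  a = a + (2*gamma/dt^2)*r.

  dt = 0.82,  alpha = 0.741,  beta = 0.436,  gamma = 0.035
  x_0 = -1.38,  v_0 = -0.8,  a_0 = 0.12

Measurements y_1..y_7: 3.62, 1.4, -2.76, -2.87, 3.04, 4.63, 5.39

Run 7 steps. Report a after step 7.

step 1: x_pred=-1.9957  r=5.6157  x^+=2.1655  v^+=2.2843  a^+=0.7046
step 2: x_pred=4.2756  r=-2.8756  x^+=2.1448  v^+=1.3331  a^+=0.4053
step 3: x_pred=3.3742  r=-6.1342  x^+=-1.1712  v^+=-1.5962  a^+=-0.2333
step 4: x_pred=-2.5585  r=-0.3115  x^+=-2.7893  v^+=-1.9531  a^+=-0.2658
step 5: x_pred=-4.4802  r=7.5202  x^+=1.0923  v^+=1.8275  a^+=0.5171
step 6: x_pred=2.7647  r=1.8653  x^+=4.1469  v^+=3.2434  a^+=0.7113
step 7: x_pred=7.0456  r=-1.6556  x^+=5.8188  v^+=2.9464  a^+=0.5390

a_post = 0.5390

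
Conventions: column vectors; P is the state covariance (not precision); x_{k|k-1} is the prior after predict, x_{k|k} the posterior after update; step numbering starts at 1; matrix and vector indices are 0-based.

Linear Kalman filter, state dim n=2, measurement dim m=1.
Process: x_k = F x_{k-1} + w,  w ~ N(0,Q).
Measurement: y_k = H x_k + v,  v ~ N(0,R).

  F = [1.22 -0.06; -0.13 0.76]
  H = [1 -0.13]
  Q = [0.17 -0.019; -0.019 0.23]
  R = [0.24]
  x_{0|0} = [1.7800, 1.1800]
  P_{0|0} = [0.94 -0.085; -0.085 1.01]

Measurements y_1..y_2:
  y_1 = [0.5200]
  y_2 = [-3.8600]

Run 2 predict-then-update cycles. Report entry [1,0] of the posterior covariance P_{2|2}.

P_post[1,0] = 0.0419

step 1: x^-=[2.1008, 0.6654]  P^-=[1.5852 -0.2936; -0.2936 0.8461]  S=[1.9158]  K=[0.8473; -0.2107]  nu=[-1.4943]  x^+=[0.8346, 0.9802]  P^+=[0.2097 0.0484; 0.0484 0.7610]
step 2: x^-=[0.9594, 0.6365]  P^-=[0.4777 -0.0417; -0.0417 0.6636]  S=[0.7398]  K=[0.6531; -0.1730]  nu=[-4.7367]  x^+=[-2.1340, 1.4559]  P^+=[0.1622 0.0419; 0.0419 0.6414]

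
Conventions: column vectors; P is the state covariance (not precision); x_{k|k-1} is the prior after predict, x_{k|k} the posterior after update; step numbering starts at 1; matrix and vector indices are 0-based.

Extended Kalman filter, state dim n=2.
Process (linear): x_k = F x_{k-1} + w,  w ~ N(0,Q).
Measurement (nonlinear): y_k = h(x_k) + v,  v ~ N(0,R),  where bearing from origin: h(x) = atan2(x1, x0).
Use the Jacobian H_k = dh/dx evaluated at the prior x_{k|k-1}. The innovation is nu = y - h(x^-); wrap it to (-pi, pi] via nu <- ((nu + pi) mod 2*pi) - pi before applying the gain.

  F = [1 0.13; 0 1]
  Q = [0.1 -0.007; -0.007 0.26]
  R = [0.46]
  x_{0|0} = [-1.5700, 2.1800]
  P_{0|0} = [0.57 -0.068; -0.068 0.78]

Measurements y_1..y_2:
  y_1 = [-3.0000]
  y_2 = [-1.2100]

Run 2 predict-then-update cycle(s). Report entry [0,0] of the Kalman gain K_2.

step 1: x^-=[-1.2866, 2.1800]  P^-=[0.6655 0.0264; 0.0264 1.0400]  H_jac=[-0.3402 -0.2008]  S=[0.5826]  K=[-0.3977; -0.3739]  nu=[1.1792]  x^+=[-1.7556, 1.7391]  P^+=[0.5733 -0.0602; -0.0602 0.9586]
step 2: x^-=[-1.5295, 1.7391]  P^-=[0.6739 0.0574; 0.0574 1.2186]  H_jac=[-0.3242 -0.2851]  S=[0.6405]  K=[-0.3666; -0.5715]  nu=[2.7810]  x^+=[-2.5492, 0.1497]  P^+=[0.5878 -0.0768; -0.0768 1.0094]

K[0,0] = -0.3666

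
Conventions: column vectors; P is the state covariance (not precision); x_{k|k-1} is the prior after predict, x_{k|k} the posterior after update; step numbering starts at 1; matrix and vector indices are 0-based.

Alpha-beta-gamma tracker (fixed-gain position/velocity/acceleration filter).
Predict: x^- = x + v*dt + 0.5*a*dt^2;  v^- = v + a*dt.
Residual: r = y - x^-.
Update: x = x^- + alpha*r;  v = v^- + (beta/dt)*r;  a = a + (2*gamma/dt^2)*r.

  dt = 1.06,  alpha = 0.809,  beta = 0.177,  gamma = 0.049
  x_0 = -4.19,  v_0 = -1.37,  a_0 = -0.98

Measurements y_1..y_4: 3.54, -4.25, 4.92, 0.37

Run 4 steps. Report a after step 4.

step 1: x_pred=-6.1928  r=9.7328  x^+=1.6810  v^+=-0.7836  a^+=-0.1311
step 2: x_pred=0.7768  r=-5.0268  x^+=-3.2899  v^+=-1.7620  a^+=-0.5695
step 3: x_pred=-5.4775  r=10.3975  x^+=2.9341  v^+=-0.6295  a^+=0.3373
step 4: x_pred=2.4563  r=-2.0863  x^+=0.7685  v^+=-0.6203  a^+=0.1554

a_post = 0.1554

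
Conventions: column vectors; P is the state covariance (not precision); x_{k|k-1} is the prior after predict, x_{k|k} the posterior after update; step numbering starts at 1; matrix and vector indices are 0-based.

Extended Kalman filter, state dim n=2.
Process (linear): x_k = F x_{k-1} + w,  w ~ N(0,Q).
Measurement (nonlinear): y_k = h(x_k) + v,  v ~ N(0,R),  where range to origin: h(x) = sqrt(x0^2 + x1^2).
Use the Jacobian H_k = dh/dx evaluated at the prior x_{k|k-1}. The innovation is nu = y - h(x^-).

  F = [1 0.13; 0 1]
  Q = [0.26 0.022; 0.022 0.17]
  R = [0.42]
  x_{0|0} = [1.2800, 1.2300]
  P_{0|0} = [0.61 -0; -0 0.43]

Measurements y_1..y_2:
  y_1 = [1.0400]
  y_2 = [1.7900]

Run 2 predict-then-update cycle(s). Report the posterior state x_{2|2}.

x_post = [1.2474, 1.0486]

step 1: x^-=[1.4399, 1.2300]  P^-=[0.8773 0.0779; 0.0779 0.6000]  H_jac=[0.7604 0.6495]  S=[1.2572]  K=[0.5708; 0.3571]  nu=[-0.8537]  x^+=[0.9526, 0.9251]  P^+=[0.4676 -0.1784; -0.1784 0.4397]
step 2: x^-=[1.0729, 0.9251]  P^-=[0.6887 -0.0992; -0.0992 0.6097]  H_jac=[0.7573 0.6530]  S=[0.9769]  K=[0.4676; 0.3307]  nu=[0.3733]  x^+=[1.2474, 1.0486]  P^+=[0.4751 -0.2502; -0.2502 0.5029]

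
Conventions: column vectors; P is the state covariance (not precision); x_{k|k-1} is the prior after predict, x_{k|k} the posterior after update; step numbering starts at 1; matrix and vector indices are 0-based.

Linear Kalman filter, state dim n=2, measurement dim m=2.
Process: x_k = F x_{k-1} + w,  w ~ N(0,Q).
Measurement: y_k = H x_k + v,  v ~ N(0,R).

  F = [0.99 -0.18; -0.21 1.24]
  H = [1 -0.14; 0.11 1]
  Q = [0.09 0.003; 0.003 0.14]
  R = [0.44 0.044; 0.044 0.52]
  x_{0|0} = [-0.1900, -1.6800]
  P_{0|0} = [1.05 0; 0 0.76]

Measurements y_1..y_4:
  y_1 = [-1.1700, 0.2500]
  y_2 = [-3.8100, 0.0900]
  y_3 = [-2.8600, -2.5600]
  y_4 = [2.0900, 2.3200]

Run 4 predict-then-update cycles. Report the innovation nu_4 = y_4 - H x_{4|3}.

innov = [4.3283, 2.7148]

step 1: x^-=[0.1143, -2.0433]  P^-=[1.1437 -0.3849; -0.3849 1.3549]  S=[1.7181 -0.3989; -0.3989 1.8040]  K=[0.6996 0.0111; -0.1745 0.6890]  nu=[-1.5704, 2.2807]  x^+=[-0.9592, -0.1979]  P^+=[0.3087 0.0026; 0.0026 0.3503]
step 2: x^-=[-0.9140, -0.0440]  P^-=[0.4030 -0.1361; -0.1361 0.6909]  S=[0.8946 -0.1424; -0.1424 1.1858]  K=[0.4684 -0.0211; -0.1728 0.5492]  nu=[-2.9022, 0.2345]  x^+=[-2.2782, 0.5864]  P^+=[0.2034 -0.0128; -0.0128 0.2794]
step 3: x^-=[-2.3610, 1.2056]  P^-=[0.3029 -0.1178; -0.1178 0.5852]  S=[0.7874 -0.1206; -0.1206 1.0830]  K=[0.4006 -0.0334; -0.1757 0.5089]  nu=[-0.3302, -3.5058]  x^+=[-2.3762, -0.5204]  P^+=[0.1722 -0.0187; -0.0187 0.2589]
step 4: x^-=[-2.2588, -0.1463]  P^-=[0.2738 -0.1142; -0.1142 0.5554]  S=[0.7566 -0.1161; -0.1161 1.0536]  K=[0.3771 -0.0383; -0.1777 0.4957]  nu=[4.3283, 2.7148]  x^+=[-0.7305, 0.4303]  P^+=[0.1613 -0.0210; -0.0210 0.2522]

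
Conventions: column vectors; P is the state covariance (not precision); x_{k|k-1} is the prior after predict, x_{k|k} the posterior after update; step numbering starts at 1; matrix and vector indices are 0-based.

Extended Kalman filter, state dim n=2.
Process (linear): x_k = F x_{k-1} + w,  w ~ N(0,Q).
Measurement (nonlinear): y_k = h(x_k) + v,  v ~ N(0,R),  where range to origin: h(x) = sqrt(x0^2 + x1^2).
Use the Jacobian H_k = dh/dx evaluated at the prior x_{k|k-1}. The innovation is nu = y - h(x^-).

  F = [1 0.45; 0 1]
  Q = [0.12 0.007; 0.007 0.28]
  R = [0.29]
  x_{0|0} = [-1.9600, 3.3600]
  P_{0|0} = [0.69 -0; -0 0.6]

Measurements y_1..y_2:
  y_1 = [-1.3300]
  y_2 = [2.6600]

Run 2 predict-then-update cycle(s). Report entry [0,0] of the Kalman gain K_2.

K[0,0] = -0.7881

step 1: x^-=[-0.4480, 3.3600]  P^-=[0.9315 0.2770; 0.2770 0.8800]  H_jac=[-0.1322 0.9912]  S=[1.0983]  K=[0.1379; 0.7609]  nu=[-4.7197]  x^+=[-1.0989, -0.2311]  P^+=[0.9106 0.1618; 0.1618 0.2442]
step 2: x^-=[-1.2028, -0.2311]  P^-=[1.2256 0.2786; 0.2786 0.5242]  H_jac=[-0.9820 -0.1886]  S=[1.5939]  K=[-0.7881; -0.2337]  nu=[1.4352]  x^+=[-2.3339, -0.5665]  P^+=[0.2356 -0.0150; -0.0150 0.4371]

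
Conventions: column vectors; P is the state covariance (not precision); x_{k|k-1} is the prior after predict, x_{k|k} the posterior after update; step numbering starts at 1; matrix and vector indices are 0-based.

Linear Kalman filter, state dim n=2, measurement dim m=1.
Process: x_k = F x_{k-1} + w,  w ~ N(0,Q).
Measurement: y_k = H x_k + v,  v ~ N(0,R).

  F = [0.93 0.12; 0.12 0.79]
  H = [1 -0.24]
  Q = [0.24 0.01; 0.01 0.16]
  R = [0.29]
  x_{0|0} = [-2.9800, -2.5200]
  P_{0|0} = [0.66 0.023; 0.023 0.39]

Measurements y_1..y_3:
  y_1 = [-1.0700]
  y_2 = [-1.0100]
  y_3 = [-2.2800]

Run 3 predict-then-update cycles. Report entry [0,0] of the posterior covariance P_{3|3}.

P_post[0,0] = 0.2063

step 1: x^-=[-3.0738, -2.3484]  P^-=[0.8216 0.1379; 0.1379 0.4173]  S=[1.0694]  K=[0.7373; 0.0353]  nu=[1.4402]  x^+=[-2.0120, -2.2976]  P^+=[0.2402 0.1101; 0.1101 0.4159]
step 2: x^-=[-2.1468, -2.0565]  P^-=[0.4783 0.1587; 0.1587 0.4439]  S=[0.7177]  K=[0.6134; 0.0726]  nu=[0.6433]  x^+=[-1.7523, -2.0098]  P^+=[0.2083 0.1267; 0.1267 0.4401]
step 3: x^-=[-1.8708, -1.7980]  P^-=[0.4548 0.1699; 0.1699 0.4617]  S=[0.6898]  K=[0.6002; 0.0856]  nu=[-0.8407]  x^+=[-2.3754, -1.8700]  P^+=[0.2063 0.1344; 0.1344 0.4566]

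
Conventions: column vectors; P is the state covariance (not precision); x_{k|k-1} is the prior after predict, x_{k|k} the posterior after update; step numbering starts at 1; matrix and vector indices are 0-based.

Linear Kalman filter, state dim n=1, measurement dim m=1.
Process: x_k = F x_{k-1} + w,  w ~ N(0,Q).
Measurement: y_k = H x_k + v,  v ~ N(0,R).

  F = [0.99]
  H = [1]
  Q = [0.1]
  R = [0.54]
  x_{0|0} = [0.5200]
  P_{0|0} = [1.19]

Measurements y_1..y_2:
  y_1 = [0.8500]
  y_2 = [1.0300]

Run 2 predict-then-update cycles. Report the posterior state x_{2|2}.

x_post = [0.8763]

step 1: x^-=[0.5148]  P^-=[1.2663]  S=[1.8063]  K=[0.7010]  nu=[0.3352]  x^+=[0.7498]  P^+=[0.3786]
step 2: x^-=[0.7423]  P^-=[0.4710]  S=[1.0110]  K=[0.4659]  nu=[0.2877]  x^+=[0.8763]  P^+=[0.2516]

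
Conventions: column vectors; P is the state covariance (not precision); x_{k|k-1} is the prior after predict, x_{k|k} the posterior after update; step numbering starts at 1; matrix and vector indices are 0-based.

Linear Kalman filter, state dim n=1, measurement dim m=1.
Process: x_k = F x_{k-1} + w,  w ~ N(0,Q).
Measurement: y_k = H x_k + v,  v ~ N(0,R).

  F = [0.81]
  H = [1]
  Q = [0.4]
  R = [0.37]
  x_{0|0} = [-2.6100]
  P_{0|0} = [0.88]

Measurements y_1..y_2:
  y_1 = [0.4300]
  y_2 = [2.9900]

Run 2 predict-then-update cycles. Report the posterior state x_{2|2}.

x_post = [1.7356]

step 1: x^-=[-2.1141]  P^-=[0.9774]  S=[1.3474]  K=[0.7254]  nu=[2.5441]  x^+=[-0.2686]  P^+=[0.2684]
step 2: x^-=[-0.2176]  P^-=[0.5761]  S=[0.9461]  K=[0.6089]  nu=[3.2076]  x^+=[1.7356]  P^+=[0.2253]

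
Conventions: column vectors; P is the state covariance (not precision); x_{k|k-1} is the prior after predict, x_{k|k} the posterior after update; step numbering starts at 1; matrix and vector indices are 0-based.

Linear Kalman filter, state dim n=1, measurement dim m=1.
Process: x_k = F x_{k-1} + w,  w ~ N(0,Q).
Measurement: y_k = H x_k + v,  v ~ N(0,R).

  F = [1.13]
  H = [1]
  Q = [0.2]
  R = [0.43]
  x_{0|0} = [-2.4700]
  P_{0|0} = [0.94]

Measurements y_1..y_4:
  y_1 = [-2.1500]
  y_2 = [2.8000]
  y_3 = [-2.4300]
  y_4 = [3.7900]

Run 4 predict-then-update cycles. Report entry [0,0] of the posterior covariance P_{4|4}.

P_post[0,0] = 0.2315

step 1: x^-=[-2.7911]  P^-=[1.4003]  S=[1.8303]  K=[0.7651]  nu=[0.6411]  x^+=[-2.3006]  P^+=[0.3290]
step 2: x^-=[-2.5997]  P^-=[0.6201]  S=[1.0501]  K=[0.5905]  nu=[5.3997]  x^+=[0.5888]  P^+=[0.2539]
step 3: x^-=[0.6654]  P^-=[0.5242]  S=[0.9542]  K=[0.5494]  nu=[-3.0954]  x^+=[-1.0351]  P^+=[0.2362]
step 4: x^-=[-1.1697]  P^-=[0.5016]  S=[0.9316]  K=[0.5384]  nu=[4.9597]  x^+=[1.5008]  P^+=[0.2315]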